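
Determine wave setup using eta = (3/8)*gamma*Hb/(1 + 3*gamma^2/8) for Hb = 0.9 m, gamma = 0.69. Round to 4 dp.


eta = (3/8) * gamma * Hb / (1 + 3*gamma^2/8)
Numerator = (3/8) * 0.69 * 0.9 = 0.232875
Denominator = 1 + 3*0.69^2/8 = 1 + 0.178538 = 1.178538
eta = 0.232875 / 1.178538
eta = 0.1976 m

0.1976


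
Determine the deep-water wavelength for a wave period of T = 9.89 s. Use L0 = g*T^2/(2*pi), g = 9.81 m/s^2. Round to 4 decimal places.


L0 = g * T^2 / (2 * pi)
L0 = 9.81 * 9.89^2 / (2 * pi)
L0 = 9.81 * 97.8121 / 6.28319
L0 = 959.5367 / 6.28319
L0 = 152.7150 m

152.7150


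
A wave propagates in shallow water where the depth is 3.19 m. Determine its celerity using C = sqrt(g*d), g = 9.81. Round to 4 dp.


Using the shallow-water approximation:
C = sqrt(g * d) = sqrt(9.81 * 3.19)
C = sqrt(31.2939)
C = 5.5941 m/s

5.5941


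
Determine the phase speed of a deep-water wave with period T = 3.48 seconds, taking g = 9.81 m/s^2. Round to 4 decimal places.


We use the deep-water celerity formula:
C = g * T / (2 * pi)
C = 9.81 * 3.48 / (2 * 3.14159...)
C = 34.138800 / 6.283185
C = 5.4334 m/s

5.4334


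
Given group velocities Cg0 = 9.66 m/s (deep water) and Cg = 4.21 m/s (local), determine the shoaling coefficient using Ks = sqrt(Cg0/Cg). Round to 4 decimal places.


Ks = sqrt(Cg0 / Cg)
Ks = sqrt(9.66 / 4.21)
Ks = sqrt(2.2945)
Ks = 1.5148

1.5148


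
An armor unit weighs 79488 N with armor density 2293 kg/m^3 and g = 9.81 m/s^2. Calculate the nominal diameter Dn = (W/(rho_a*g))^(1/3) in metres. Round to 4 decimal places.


V = W / (rho_a * g)
V = 79488 / (2293 * 9.81)
V = 79488 / 22494.33
V = 3.533690 m^3
Dn = V^(1/3) = 3.533690^(1/3)
Dn = 1.5232 m

1.5232


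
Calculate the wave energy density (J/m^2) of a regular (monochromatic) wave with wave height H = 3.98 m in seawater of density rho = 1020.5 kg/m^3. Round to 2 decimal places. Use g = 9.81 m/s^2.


E = (1/8) * rho * g * H^2
E = (1/8) * 1020.5 * 9.81 * 3.98^2
E = 0.125 * 1020.5 * 9.81 * 15.8404
E = 19822.49 J/m^2

19822.49


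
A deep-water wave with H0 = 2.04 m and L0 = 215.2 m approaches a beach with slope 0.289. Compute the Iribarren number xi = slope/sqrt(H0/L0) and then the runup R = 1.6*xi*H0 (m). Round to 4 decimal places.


xi = slope / sqrt(H0/L0)
H0/L0 = 2.04/215.2 = 0.009480
sqrt(0.009480) = 0.097363
xi = 0.289 / 0.097363 = 2.968273
R = 1.6 * xi * H0 = 1.6 * 2.968273 * 2.04
R = 9.6884 m

9.6884


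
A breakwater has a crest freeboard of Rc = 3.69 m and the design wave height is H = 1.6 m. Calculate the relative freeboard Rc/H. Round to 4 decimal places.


Relative freeboard = Rc / H
= 3.69 / 1.6
= 2.3063

2.3063


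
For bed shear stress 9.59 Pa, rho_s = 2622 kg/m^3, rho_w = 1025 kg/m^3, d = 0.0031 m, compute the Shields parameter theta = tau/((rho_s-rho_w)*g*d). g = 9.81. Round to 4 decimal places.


theta = tau / ((rho_s - rho_w) * g * d)
rho_s - rho_w = 2622 - 1025 = 1597
Denominator = 1597 * 9.81 * 0.0031 = 48.566367
theta = 9.59 / 48.566367
theta = 0.1975

0.1975


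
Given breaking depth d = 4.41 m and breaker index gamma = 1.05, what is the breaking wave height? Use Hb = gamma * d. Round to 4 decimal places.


Hb = gamma * d
Hb = 1.05 * 4.41
Hb = 4.6305 m

4.6305


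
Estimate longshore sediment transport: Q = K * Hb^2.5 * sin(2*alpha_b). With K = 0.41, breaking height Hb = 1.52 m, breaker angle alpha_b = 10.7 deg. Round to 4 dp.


Q = K * Hb^2.5 * sin(2 * alpha_b)
Hb^2.5 = 1.52^2.5 = 2.848452
sin(2 * 10.7) = sin(21.4) = 0.364877
Q = 0.41 * 2.848452 * 0.364877
Q = 0.4261 m^3/s

0.4261


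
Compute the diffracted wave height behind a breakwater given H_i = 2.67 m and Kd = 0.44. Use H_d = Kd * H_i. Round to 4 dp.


H_d = Kd * H_i
H_d = 0.44 * 2.67
H_d = 1.1748 m

1.1748


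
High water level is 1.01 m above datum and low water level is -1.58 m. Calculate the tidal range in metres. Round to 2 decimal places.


Tidal range = High water - Low water
Tidal range = 1.01 - (-1.58)
Tidal range = 2.59 m

2.59


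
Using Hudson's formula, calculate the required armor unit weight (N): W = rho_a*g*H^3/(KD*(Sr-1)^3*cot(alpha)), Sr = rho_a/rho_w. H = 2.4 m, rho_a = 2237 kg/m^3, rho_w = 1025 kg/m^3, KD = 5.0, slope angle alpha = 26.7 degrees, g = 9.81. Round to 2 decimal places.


Sr = rho_a / rho_w = 2237 / 1025 = 2.182439
(Sr - 1) = 1.182439
(Sr - 1)^3 = 1.653241
cot(26.7) = 1 / tan(26.7) = 1 / 0.502948 = 1.988279
Numerator = 2237 * 9.81 * 2.4^3 = 303367.2653
Denominator = 5.0 * 1.653241 * 1.988279 = 16.435523
W = 303367.2653 / 16.435523
W = 18458.02 N

18458.02


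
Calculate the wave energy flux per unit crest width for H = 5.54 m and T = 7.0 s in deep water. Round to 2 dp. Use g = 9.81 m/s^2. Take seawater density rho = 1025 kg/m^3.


P = rho * g^2 * H^2 * T / (32 * pi)
P = 1025 * 9.81^2 * 5.54^2 * 7.0 / (32 * pi)
P = 1025 * 96.2361 * 30.6916 * 7.0 / 100.53096
P = 210804.36 W/m

210804.36


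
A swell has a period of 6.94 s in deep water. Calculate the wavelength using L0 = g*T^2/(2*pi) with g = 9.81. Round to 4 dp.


L0 = g * T^2 / (2 * pi)
L0 = 9.81 * 6.94^2 / (2 * pi)
L0 = 9.81 * 48.1636 / 6.28319
L0 = 472.4849 / 6.28319
L0 = 75.1983 m

75.1983


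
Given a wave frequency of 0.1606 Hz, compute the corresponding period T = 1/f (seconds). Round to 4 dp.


T = 1 / f
T = 1 / 0.1606
T = 6.2267 s

6.2267


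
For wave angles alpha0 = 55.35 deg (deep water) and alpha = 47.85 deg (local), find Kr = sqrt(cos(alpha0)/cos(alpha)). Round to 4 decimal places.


Kr = sqrt(cos(alpha0) / cos(alpha))
cos(55.35) = 0.568562
cos(47.85) = 0.671074
Kr = sqrt(0.568562 / 0.671074)
Kr = sqrt(0.847242)
Kr = 0.9205

0.9205


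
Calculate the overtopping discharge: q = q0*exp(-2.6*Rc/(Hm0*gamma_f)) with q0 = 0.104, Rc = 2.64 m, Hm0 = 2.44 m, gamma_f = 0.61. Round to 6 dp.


q = q0 * exp(-2.6 * Rc / (Hm0 * gamma_f))
Exponent = -2.6 * 2.64 / (2.44 * 0.61)
= -2.6 * 2.64 / 1.4884
= -4.611664
exp(-4.611664) = 0.009935
q = 0.104 * 0.009935
q = 0.001033 m^3/s/m

0.001033


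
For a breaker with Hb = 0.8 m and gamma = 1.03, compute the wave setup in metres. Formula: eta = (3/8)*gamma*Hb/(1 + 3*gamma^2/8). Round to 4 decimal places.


eta = (3/8) * gamma * Hb / (1 + 3*gamma^2/8)
Numerator = (3/8) * 1.03 * 0.8 = 0.309000
Denominator = 1 + 3*1.03^2/8 = 1 + 0.397838 = 1.397838
eta = 0.309000 / 1.397838
eta = 0.2211 m

0.2211


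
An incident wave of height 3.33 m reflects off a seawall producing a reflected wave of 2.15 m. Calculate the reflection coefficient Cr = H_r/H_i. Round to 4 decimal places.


Cr = H_r / H_i
Cr = 2.15 / 3.33
Cr = 0.6456

0.6456


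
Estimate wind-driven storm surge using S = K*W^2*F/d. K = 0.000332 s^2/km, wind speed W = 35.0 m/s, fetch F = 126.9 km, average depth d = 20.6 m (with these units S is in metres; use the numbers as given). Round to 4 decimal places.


S = K * W^2 * F / d
W^2 = 35.0^2 = 1225.00
S = 0.000332 * 1225.00 * 126.9 / 20.6
Numerator = 0.000332 * 1225.00 * 126.9 = 51.610230
S = 51.610230 / 20.6 = 2.5054 m

2.5054


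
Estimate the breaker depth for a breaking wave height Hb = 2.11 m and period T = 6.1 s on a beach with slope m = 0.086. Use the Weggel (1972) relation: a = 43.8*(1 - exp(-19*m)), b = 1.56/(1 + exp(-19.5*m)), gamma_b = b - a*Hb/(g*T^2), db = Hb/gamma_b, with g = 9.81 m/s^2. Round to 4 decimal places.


a = 43.8 * (1 - exp(-19 * m))
exp(-19 * 0.086) = exp(-1.6340) = 0.195147
a = 43.8 * (1 - 0.195147) = 35.252543
b = 1.56 / (1 + exp(-19.5 * m))
exp(-19.5 * 0.086) = exp(-1.6770) = 0.186934
b = 1.56 / (1 + 0.186934) = 1.314311
Hb / (g * T^2) = 2.11 / (9.81 * 6.1^2) = 2.11 / 365.0301 = 0.00578035
gamma_b = b - a * Hb/(g*T^2) = 1.314311 - 35.252543 * 0.00578035 = 1.110539
db = Hb / gamma_b = 2.11 / 1.110539
db = 1.9000 m

1.9000


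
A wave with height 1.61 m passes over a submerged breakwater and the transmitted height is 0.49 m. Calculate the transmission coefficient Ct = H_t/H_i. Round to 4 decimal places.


Ct = H_t / H_i
Ct = 0.49 / 1.61
Ct = 0.3043

0.3043


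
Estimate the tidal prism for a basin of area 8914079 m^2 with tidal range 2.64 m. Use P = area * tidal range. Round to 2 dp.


Tidal prism = Area * Tidal range
P = 8914079 * 2.64
P = 23533168.56 m^3

23533168.56


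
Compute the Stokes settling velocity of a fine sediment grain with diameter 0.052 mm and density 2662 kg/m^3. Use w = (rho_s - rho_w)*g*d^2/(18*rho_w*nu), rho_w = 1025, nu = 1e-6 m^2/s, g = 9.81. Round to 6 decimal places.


w = (rho_s - rho_w) * g * d^2 / (18 * rho_w * nu)
d = 0.052 mm = 0.000052 m
rho_s - rho_w = 2662 - 1025 = 1637
Numerator = 1637 * 9.81 * (0.000052)^2 = 0.000043423455
Denominator = 18 * 1025 * 1e-6 = 0.018450
w = 0.002354 m/s

0.002354


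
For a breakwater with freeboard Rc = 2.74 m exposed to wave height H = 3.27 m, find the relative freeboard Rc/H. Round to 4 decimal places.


Relative freeboard = Rc / H
= 2.74 / 3.27
= 0.8379

0.8379


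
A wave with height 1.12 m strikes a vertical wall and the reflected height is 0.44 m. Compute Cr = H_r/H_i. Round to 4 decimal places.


Cr = H_r / H_i
Cr = 0.44 / 1.12
Cr = 0.3929

0.3929


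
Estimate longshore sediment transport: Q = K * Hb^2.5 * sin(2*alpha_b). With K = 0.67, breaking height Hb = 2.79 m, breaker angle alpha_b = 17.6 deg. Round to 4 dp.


Q = K * Hb^2.5 * sin(2 * alpha_b)
Hb^2.5 = 2.79^2.5 = 13.002010
sin(2 * 17.6) = sin(35.2) = 0.576432
Q = 0.67 * 13.002010 * 0.576432
Q = 5.0215 m^3/s

5.0215


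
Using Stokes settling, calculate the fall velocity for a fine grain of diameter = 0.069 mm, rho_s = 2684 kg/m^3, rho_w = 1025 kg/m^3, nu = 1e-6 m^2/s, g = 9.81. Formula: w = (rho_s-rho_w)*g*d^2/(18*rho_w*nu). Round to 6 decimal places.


w = (rho_s - rho_w) * g * d^2 / (18 * rho_w * nu)
d = 0.069 mm = 0.000069 m
rho_s - rho_w = 2684 - 1025 = 1659
Numerator = 1659 * 9.81 * (0.000069)^2 = 0.000077484275
Denominator = 18 * 1025 * 1e-6 = 0.018450
w = 0.004200 m/s

0.004200


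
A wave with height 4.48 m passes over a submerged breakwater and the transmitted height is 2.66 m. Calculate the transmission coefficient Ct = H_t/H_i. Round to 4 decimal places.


Ct = H_t / H_i
Ct = 2.66 / 4.48
Ct = 0.5938

0.5938


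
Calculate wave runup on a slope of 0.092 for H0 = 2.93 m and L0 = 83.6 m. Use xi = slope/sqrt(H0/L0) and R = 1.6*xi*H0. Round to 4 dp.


xi = slope / sqrt(H0/L0)
H0/L0 = 2.93/83.6 = 0.035048
sqrt(0.035048) = 0.187211
xi = 0.092 / 0.187211 = 0.491425
R = 1.6 * xi * H0 = 1.6 * 0.491425 * 2.93
R = 2.3038 m

2.3038


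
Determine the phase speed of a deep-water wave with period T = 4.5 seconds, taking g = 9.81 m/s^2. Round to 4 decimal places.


We use the deep-water celerity formula:
C = g * T / (2 * pi)
C = 9.81 * 4.5 / (2 * 3.14159...)
C = 44.145000 / 6.283185
C = 7.0259 m/s

7.0259


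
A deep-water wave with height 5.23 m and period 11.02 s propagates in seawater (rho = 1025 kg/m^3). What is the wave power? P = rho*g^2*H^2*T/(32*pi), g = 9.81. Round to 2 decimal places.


P = rho * g^2 * H^2 * T / (32 * pi)
P = 1025 * 9.81^2 * 5.23^2 * 11.02 / (32 * pi)
P = 1025 * 96.2361 * 27.3529 * 11.02 / 100.53096
P = 295765.15 W/m

295765.15


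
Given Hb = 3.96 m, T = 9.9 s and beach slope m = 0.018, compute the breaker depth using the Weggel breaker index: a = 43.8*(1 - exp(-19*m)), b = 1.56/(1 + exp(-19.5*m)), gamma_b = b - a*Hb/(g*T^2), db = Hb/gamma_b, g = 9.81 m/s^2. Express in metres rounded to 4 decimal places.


a = 43.8 * (1 - exp(-19 * m))
exp(-19 * 0.018) = exp(-0.3420) = 0.710348
a = 43.8 * (1 - 0.710348) = 12.686749
b = 1.56 / (1 + exp(-19.5 * m))
exp(-19.5 * 0.018) = exp(-0.3510) = 0.703984
b = 1.56 / (1 + 0.703984) = 0.915502
Hb / (g * T^2) = 3.96 / (9.81 * 9.9^2) = 3.96 / 961.4781 = 0.00411866
gamma_b = b - a * Hb/(g*T^2) = 0.915502 - 12.686749 * 0.00411866 = 0.863249
db = Hb / gamma_b = 3.96 / 0.863249
db = 4.5873 m

4.5873


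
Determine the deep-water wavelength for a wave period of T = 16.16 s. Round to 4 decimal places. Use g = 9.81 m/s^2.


L0 = g * T^2 / (2 * pi)
L0 = 9.81 * 16.16^2 / (2 * pi)
L0 = 9.81 * 261.1456 / 6.28319
L0 = 2561.8383 / 6.28319
L0 = 407.7292 m

407.7292


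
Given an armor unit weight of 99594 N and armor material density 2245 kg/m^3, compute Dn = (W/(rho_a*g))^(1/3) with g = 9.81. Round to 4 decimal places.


V = W / (rho_a * g)
V = 99594 / (2245 * 9.81)
V = 99594 / 22023.45
V = 4.522180 m^3
Dn = V^(1/3) = 4.522180^(1/3)
Dn = 1.6537 m

1.6537


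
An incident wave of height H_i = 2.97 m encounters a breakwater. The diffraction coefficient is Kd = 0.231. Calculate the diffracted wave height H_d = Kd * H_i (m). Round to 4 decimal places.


H_d = Kd * H_i
H_d = 0.231 * 2.97
H_d = 0.6861 m

0.6861


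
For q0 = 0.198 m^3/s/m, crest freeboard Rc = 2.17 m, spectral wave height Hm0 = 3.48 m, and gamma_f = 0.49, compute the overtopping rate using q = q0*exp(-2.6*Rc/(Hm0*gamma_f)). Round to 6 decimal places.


q = q0 * exp(-2.6 * Rc / (Hm0 * gamma_f))
Exponent = -2.6 * 2.17 / (3.48 * 0.49)
= -2.6 * 2.17 / 1.7052
= -3.308703
exp(-3.308703) = 0.036564
q = 0.198 * 0.036564
q = 0.007240 m^3/s/m

0.007240


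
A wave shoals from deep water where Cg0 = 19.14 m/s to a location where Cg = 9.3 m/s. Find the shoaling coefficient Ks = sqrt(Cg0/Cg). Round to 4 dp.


Ks = sqrt(Cg0 / Cg)
Ks = sqrt(19.14 / 9.3)
Ks = sqrt(2.0581)
Ks = 1.4346

1.4346


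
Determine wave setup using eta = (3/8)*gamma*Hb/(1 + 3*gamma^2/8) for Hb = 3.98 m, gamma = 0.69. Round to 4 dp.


eta = (3/8) * gamma * Hb / (1 + 3*gamma^2/8)
Numerator = (3/8) * 0.69 * 3.98 = 1.029825
Denominator = 1 + 3*0.69^2/8 = 1 + 0.178538 = 1.178538
eta = 1.029825 / 1.178538
eta = 0.8738 m

0.8738


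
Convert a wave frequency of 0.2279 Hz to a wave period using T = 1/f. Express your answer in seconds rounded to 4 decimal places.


T = 1 / f
T = 1 / 0.2279
T = 4.3879 s

4.3879


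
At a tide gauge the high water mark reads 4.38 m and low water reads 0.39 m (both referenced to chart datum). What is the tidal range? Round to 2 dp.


Tidal range = High water - Low water
Tidal range = 4.38 - (0.39)
Tidal range = 3.99 m

3.99


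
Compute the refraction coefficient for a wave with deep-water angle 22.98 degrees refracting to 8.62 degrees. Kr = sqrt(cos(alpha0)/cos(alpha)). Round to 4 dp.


Kr = sqrt(cos(alpha0) / cos(alpha))
cos(22.98) = 0.920641
cos(8.62) = 0.988704
Kr = sqrt(0.920641 / 0.988704)
Kr = sqrt(0.931159)
Kr = 0.9650

0.9650


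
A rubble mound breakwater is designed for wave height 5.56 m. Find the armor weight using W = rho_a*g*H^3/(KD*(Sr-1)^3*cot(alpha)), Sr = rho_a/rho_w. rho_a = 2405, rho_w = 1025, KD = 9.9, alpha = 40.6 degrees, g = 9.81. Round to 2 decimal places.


Sr = rho_a / rho_w = 2405 / 1025 = 2.346341
(Sr - 1) = 1.346341
(Sr - 1)^3 = 2.440426
cot(40.6) = 1 / tan(40.6) = 1 / 0.857104 = 1.166720
Numerator = 2405 * 9.81 * 5.56^3 = 4055164.3743
Denominator = 9.9 * 2.440426 * 1.166720 = 28.188211
W = 4055164.3743 / 28.188211
W = 143860.30 N

143860.30


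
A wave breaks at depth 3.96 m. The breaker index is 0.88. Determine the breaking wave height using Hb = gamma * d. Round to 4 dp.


Hb = gamma * d
Hb = 0.88 * 3.96
Hb = 3.4848 m

3.4848


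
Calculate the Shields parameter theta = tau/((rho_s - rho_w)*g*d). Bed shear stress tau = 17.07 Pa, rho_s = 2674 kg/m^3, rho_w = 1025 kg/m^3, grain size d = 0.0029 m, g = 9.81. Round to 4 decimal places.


theta = tau / ((rho_s - rho_w) * g * d)
rho_s - rho_w = 2674 - 1025 = 1649
Denominator = 1649 * 9.81 * 0.0029 = 46.912401
theta = 17.07 / 46.912401
theta = 0.3639

0.3639


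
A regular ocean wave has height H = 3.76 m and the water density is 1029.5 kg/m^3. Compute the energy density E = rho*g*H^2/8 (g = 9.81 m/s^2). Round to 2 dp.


E = (1/8) * rho * g * H^2
E = (1/8) * 1029.5 * 9.81 * 3.76^2
E = 0.125 * 1029.5 * 9.81 * 14.1376
E = 17847.65 J/m^2

17847.65


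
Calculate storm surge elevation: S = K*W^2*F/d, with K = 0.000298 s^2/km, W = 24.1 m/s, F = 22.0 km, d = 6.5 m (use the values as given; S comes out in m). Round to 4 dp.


S = K * W^2 * F / d
W^2 = 24.1^2 = 580.81
S = 0.000298 * 580.81 * 22.0 / 6.5
Numerator = 0.000298 * 580.81 * 22.0 = 3.807790
S = 3.807790 / 6.5 = 0.5858 m

0.5858


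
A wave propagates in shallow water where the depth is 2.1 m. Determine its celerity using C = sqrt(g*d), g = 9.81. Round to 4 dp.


Using the shallow-water approximation:
C = sqrt(g * d) = sqrt(9.81 * 2.1)
C = sqrt(20.6010)
C = 4.5388 m/s

4.5388


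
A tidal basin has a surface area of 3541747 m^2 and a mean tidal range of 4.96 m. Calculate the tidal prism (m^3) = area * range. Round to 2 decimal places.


Tidal prism = Area * Tidal range
P = 3541747 * 4.96
P = 17567065.12 m^3

17567065.12


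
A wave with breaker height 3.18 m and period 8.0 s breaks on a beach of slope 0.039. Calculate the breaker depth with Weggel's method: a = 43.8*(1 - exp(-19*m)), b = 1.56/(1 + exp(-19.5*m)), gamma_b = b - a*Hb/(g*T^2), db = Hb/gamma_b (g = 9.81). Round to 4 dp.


a = 43.8 * (1 - exp(-19 * m))
exp(-19 * 0.039) = exp(-0.7410) = 0.476637
a = 43.8 * (1 - 0.476637) = 22.923298
b = 1.56 / (1 + exp(-19.5 * m))
exp(-19.5 * 0.039) = exp(-0.7605) = 0.467433
b = 1.56 / (1 + 0.467433) = 1.063081
Hb / (g * T^2) = 3.18 / (9.81 * 8.0^2) = 3.18 / 627.8400 = 0.00506498
gamma_b = b - a * Hb/(g*T^2) = 1.063081 - 22.923298 * 0.00506498 = 0.946975
db = Hb / gamma_b = 3.18 / 0.946975
db = 3.3581 m

3.3581


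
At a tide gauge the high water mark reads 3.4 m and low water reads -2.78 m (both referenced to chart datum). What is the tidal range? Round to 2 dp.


Tidal range = High water - Low water
Tidal range = 3.4 - (-2.78)
Tidal range = 6.18 m

6.18


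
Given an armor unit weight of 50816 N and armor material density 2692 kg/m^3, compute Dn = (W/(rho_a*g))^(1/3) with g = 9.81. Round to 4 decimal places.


V = W / (rho_a * g)
V = 50816 / (2692 * 9.81)
V = 50816 / 26408.52
V = 1.924227 m^3
Dn = V^(1/3) = 1.924227^(1/3)
Dn = 1.2438 m

1.2438


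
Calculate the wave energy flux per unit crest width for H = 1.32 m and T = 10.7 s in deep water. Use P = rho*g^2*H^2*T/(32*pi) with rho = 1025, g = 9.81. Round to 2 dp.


P = rho * g^2 * H^2 * T / (32 * pi)
P = 1025 * 9.81^2 * 1.32^2 * 10.7 / (32 * pi)
P = 1025 * 96.2361 * 1.7424 * 10.7 / 100.53096
P = 18293.37 W/m

18293.37


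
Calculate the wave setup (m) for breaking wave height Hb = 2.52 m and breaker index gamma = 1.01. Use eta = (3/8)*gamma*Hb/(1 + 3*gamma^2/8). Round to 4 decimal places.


eta = (3/8) * gamma * Hb / (1 + 3*gamma^2/8)
Numerator = (3/8) * 1.01 * 2.52 = 0.954450
Denominator = 1 + 3*1.01^2/8 = 1 + 0.382538 = 1.382538
eta = 0.954450 / 1.382538
eta = 0.6904 m

0.6904


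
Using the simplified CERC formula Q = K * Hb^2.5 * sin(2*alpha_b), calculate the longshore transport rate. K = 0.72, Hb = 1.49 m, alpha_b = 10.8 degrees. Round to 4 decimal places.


Q = K * Hb^2.5 * sin(2 * alpha_b)
Hb^2.5 = 1.49^2.5 = 2.709977
sin(2 * 10.8) = sin(21.6) = 0.368125
Q = 0.72 * 2.709977 * 0.368125
Q = 0.7183 m^3/s

0.7183


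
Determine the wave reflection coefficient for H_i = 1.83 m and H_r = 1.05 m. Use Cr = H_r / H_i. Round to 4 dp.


Cr = H_r / H_i
Cr = 1.05 / 1.83
Cr = 0.5738

0.5738


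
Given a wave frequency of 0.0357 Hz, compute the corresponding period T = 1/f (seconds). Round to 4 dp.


T = 1 / f
T = 1 / 0.0357
T = 28.0112 s

28.0112


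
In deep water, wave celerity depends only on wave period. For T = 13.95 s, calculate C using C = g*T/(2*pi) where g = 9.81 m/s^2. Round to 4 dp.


We use the deep-water celerity formula:
C = g * T / (2 * pi)
C = 9.81 * 13.95 / (2 * 3.14159...)
C = 136.849500 / 6.283185
C = 21.7803 m/s

21.7803


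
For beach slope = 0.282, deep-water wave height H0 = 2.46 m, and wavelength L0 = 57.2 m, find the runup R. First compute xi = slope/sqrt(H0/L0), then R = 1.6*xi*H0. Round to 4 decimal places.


xi = slope / sqrt(H0/L0)
H0/L0 = 2.46/57.2 = 0.043007
sqrt(0.043007) = 0.207381
xi = 0.282 / 0.207381 = 1.359814
R = 1.6 * xi * H0 = 1.6 * 1.359814 * 2.46
R = 5.3522 m

5.3522


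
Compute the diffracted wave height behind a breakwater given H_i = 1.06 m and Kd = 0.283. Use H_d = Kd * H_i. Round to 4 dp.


H_d = Kd * H_i
H_d = 0.283 * 1.06
H_d = 0.3000 m

0.3000


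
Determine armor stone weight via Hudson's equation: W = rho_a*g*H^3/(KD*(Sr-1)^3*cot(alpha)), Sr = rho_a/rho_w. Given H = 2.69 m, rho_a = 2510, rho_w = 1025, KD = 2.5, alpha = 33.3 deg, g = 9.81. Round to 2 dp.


Sr = rho_a / rho_w = 2510 / 1025 = 2.448780
(Sr - 1) = 1.448780
(Sr - 1)^3 = 3.040939
cot(33.3) = 1 / tan(33.3) = 1 / 0.656877 = 1.522355
Numerator = 2510 * 9.81 * 2.69^3 = 479291.3254
Denominator = 2.5 * 3.040939 * 1.522355 = 11.573469
W = 479291.3254 / 11.573469
W = 41412.93 N

41412.93


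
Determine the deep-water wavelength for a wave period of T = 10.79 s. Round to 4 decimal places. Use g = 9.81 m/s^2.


L0 = g * T^2 / (2 * pi)
L0 = 9.81 * 10.79^2 / (2 * pi)
L0 = 9.81 * 116.4241 / 6.28319
L0 = 1142.1204 / 6.28319
L0 = 181.7741 m

181.7741


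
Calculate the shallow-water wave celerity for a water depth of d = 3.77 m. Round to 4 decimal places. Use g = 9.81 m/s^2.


Using the shallow-water approximation:
C = sqrt(g * d) = sqrt(9.81 * 3.77)
C = sqrt(36.9837)
C = 6.0814 m/s

6.0814


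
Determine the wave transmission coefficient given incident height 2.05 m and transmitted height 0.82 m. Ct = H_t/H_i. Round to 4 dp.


Ct = H_t / H_i
Ct = 0.82 / 2.05
Ct = 0.4000

0.4000


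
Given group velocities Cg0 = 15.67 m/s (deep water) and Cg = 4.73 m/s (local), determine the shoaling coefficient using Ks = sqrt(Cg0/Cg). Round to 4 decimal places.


Ks = sqrt(Cg0 / Cg)
Ks = sqrt(15.67 / 4.73)
Ks = sqrt(3.3129)
Ks = 1.8201

1.8201


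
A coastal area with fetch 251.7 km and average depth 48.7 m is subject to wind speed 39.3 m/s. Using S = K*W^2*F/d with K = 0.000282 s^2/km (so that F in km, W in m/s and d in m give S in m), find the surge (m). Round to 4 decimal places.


S = K * W^2 * F / d
W^2 = 39.3^2 = 1544.49
S = 0.000282 * 1544.49 * 251.7 / 48.7
Numerator = 0.000282 * 1544.49 * 251.7 = 109.626974
S = 109.626974 / 48.7 = 2.2511 m

2.2511


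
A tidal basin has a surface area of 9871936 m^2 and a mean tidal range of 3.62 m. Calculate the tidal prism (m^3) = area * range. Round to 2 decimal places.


Tidal prism = Area * Tidal range
P = 9871936 * 3.62
P = 35736408.32 m^3

35736408.32


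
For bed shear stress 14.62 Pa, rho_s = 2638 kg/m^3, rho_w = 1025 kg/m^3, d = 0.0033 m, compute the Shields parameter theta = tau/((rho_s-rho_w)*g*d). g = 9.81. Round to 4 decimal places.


theta = tau / ((rho_s - rho_w) * g * d)
rho_s - rho_w = 2638 - 1025 = 1613
Denominator = 1613 * 9.81 * 0.0033 = 52.217649
theta = 14.62 / 52.217649
theta = 0.2800

0.2800


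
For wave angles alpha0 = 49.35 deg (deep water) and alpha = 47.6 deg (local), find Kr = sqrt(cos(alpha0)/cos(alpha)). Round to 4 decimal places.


Kr = sqrt(cos(alpha0) / cos(alpha))
cos(49.35) = 0.651437
cos(47.6) = 0.674302
Kr = sqrt(0.651437 / 0.674302)
Kr = sqrt(0.966090)
Kr = 0.9829

0.9829


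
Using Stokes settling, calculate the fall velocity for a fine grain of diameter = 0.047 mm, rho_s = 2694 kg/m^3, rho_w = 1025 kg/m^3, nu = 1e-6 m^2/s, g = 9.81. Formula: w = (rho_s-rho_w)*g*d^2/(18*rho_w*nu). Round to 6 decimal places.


w = (rho_s - rho_w) * g * d^2 / (18 * rho_w * nu)
d = 0.047 mm = 0.000047 m
rho_s - rho_w = 2694 - 1025 = 1669
Numerator = 1669 * 9.81 * (0.000047)^2 = 0.000036167714
Denominator = 18 * 1025 * 1e-6 = 0.018450
w = 0.001960 m/s

0.001960


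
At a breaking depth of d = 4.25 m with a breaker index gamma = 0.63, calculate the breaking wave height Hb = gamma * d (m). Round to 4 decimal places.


Hb = gamma * d
Hb = 0.63 * 4.25
Hb = 2.6775 m

2.6775


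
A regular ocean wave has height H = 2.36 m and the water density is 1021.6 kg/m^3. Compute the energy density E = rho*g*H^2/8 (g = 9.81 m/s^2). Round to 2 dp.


E = (1/8) * rho * g * H^2
E = (1/8) * 1021.6 * 9.81 * 2.36^2
E = 0.125 * 1021.6 * 9.81 * 5.5696
E = 6977.24 J/m^2

6977.24


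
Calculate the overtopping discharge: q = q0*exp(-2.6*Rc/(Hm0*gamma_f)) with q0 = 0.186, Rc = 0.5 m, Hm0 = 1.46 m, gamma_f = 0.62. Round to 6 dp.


q = q0 * exp(-2.6 * Rc / (Hm0 * gamma_f))
Exponent = -2.6 * 0.5 / (1.46 * 0.62)
= -2.6 * 0.5 / 0.9052
= -1.436147
exp(-1.436147) = 0.237842
q = 0.186 * 0.237842
q = 0.044239 m^3/s/m

0.044239


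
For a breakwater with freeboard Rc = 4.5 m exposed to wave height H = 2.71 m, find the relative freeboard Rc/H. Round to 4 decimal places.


Relative freeboard = Rc / H
= 4.5 / 2.71
= 1.6605

1.6605


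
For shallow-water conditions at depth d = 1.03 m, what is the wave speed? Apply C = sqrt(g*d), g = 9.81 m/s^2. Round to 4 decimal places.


Using the shallow-water approximation:
C = sqrt(g * d) = sqrt(9.81 * 1.03)
C = sqrt(10.1043)
C = 3.1787 m/s

3.1787


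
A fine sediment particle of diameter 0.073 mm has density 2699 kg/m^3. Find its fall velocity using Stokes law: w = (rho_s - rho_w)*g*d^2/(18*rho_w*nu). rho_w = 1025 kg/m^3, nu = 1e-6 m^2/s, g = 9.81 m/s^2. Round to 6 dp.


w = (rho_s - rho_w) * g * d^2 / (18 * rho_w * nu)
d = 0.073 mm = 0.000073 m
rho_s - rho_w = 2699 - 1025 = 1674
Numerator = 1674 * 9.81 * (0.000073)^2 = 0.000087512518
Denominator = 18 * 1025 * 1e-6 = 0.018450
w = 0.004743 m/s

0.004743


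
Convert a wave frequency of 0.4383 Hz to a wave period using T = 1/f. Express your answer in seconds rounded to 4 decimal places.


T = 1 / f
T = 1 / 0.4383
T = 2.2815 s

2.2815


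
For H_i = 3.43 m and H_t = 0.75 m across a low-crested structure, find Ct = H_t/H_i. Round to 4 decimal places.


Ct = H_t / H_i
Ct = 0.75 / 3.43
Ct = 0.2187

0.2187


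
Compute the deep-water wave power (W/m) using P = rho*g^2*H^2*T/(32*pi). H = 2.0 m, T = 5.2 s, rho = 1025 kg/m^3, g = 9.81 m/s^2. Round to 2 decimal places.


P = rho * g^2 * H^2 * T / (32 * pi)
P = 1025 * 9.81^2 * 2.0^2 * 5.2 / (32 * pi)
P = 1025 * 96.2361 * 4.0000 * 5.2 / 100.53096
P = 20409.17 W/m

20409.17


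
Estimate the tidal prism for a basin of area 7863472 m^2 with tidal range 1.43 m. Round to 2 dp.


Tidal prism = Area * Tidal range
P = 7863472 * 1.43
P = 11244764.96 m^3

11244764.96


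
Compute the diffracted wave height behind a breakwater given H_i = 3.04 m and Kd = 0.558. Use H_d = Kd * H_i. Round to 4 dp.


H_d = Kd * H_i
H_d = 0.558 * 3.04
H_d = 1.6963 m

1.6963


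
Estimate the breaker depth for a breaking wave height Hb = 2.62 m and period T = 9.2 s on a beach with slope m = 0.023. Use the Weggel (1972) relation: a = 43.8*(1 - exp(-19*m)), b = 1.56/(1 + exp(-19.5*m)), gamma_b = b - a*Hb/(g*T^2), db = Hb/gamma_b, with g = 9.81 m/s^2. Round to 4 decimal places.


a = 43.8 * (1 - exp(-19 * m))
exp(-19 * 0.023) = exp(-0.4370) = 0.645971
a = 43.8 * (1 - 0.645971) = 15.506451
b = 1.56 / (1 + exp(-19.5 * m))
exp(-19.5 * 0.023) = exp(-0.4485) = 0.638585
b = 1.56 / (1 + 0.638585) = 0.952041
Hb / (g * T^2) = 2.62 / (9.81 * 9.2^2) = 2.62 / 830.3184 = 0.00315542
gamma_b = b - a * Hb/(g*T^2) = 0.952041 - 15.506451 * 0.00315542 = 0.903111
db = Hb / gamma_b = 2.62 / 0.903111
db = 2.9011 m

2.9011


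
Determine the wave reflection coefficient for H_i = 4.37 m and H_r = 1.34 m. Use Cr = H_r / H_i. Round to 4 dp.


Cr = H_r / H_i
Cr = 1.34 / 4.37
Cr = 0.3066

0.3066


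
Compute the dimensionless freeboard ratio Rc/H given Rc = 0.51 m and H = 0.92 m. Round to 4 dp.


Relative freeboard = Rc / H
= 0.51 / 0.92
= 0.5543

0.5543


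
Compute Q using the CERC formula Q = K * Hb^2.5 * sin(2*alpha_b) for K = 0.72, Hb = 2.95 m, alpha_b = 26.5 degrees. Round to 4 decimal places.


Q = K * Hb^2.5 * sin(2 * alpha_b)
Hb^2.5 = 2.95^2.5 = 14.947035
sin(2 * 26.5) = sin(53.0) = 0.798636
Q = 0.72 * 14.947035 * 0.798636
Q = 8.5948 m^3/s

8.5948


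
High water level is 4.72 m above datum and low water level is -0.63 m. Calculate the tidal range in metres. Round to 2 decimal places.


Tidal range = High water - Low water
Tidal range = 4.72 - (-0.63)
Tidal range = 5.35 m

5.35


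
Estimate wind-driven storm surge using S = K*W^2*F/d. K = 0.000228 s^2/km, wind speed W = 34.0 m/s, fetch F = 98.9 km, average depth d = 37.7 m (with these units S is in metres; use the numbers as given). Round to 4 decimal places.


S = K * W^2 * F / d
W^2 = 34.0^2 = 1156.00
S = 0.000228 * 1156.00 * 98.9 / 37.7
Numerator = 0.000228 * 1156.00 * 98.9 = 26.066875
S = 26.066875 / 37.7 = 0.6914 m

0.6914


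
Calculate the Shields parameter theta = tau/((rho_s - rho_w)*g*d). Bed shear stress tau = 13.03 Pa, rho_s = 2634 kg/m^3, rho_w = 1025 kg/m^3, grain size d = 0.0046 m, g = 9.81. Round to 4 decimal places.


theta = tau / ((rho_s - rho_w) * g * d)
rho_s - rho_w = 2634 - 1025 = 1609
Denominator = 1609 * 9.81 * 0.0046 = 72.607734
theta = 13.03 / 72.607734
theta = 0.1795

0.1795


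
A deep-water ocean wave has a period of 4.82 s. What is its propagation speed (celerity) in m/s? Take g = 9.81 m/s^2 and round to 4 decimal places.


We use the deep-water celerity formula:
C = g * T / (2 * pi)
C = 9.81 * 4.82 / (2 * 3.14159...)
C = 47.284200 / 6.283185
C = 7.5255 m/s

7.5255


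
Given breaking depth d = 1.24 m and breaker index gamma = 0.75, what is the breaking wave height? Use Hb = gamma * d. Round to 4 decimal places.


Hb = gamma * d
Hb = 0.75 * 1.24
Hb = 0.9300 m

0.9300


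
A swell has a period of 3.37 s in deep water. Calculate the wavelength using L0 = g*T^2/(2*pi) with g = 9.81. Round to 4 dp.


L0 = g * T^2 / (2 * pi)
L0 = 9.81 * 3.37^2 / (2 * pi)
L0 = 9.81 * 11.3569 / 6.28319
L0 = 111.4112 / 6.28319
L0 = 17.7316 m

17.7316


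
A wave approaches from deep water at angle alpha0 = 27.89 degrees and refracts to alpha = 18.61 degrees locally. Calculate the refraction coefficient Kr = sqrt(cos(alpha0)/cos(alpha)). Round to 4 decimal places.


Kr = sqrt(cos(alpha0) / cos(alpha))
cos(27.89) = 0.883847
cos(18.61) = 0.947713
Kr = sqrt(0.883847 / 0.947713)
Kr = sqrt(0.932611)
Kr = 0.9657

0.9657


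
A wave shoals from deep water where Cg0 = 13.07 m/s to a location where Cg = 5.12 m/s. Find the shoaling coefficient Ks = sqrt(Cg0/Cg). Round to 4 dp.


Ks = sqrt(Cg0 / Cg)
Ks = sqrt(13.07 / 5.12)
Ks = sqrt(2.5527)
Ks = 1.5977

1.5977


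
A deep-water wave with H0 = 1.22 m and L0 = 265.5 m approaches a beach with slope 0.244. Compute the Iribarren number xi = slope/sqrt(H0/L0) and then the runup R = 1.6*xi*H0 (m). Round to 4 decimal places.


xi = slope / sqrt(H0/L0)
H0/L0 = 1.22/265.5 = 0.004595
sqrt(0.004595) = 0.067787
xi = 0.244 / 0.067787 = 3.599500
R = 1.6 * xi * H0 = 1.6 * 3.599500 * 1.22
R = 7.0262 m

7.0262


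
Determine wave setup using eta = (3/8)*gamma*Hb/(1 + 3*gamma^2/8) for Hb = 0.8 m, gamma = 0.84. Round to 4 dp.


eta = (3/8) * gamma * Hb / (1 + 3*gamma^2/8)
Numerator = (3/8) * 0.84 * 0.8 = 0.252000
Denominator = 1 + 3*0.84^2/8 = 1 + 0.264600 = 1.264600
eta = 0.252000 / 1.264600
eta = 0.1993 m

0.1993


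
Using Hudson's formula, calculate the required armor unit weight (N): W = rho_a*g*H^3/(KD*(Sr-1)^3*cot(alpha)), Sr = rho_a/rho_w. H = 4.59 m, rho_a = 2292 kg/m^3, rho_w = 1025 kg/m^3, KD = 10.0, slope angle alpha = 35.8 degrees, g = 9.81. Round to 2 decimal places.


Sr = rho_a / rho_w = 2292 / 1025 = 2.236098
(Sr - 1) = 1.236098
(Sr - 1)^3 = 1.888679
cot(35.8) = 1 / tan(35.8) = 1 / 0.721223 = 1.386534
Numerator = 2292 * 9.81 * 4.59^3 = 2174311.0716
Denominator = 10.0 * 1.888679 * 1.386534 = 26.187186
W = 2174311.0716 / 26.187186
W = 83029.58 N

83029.58


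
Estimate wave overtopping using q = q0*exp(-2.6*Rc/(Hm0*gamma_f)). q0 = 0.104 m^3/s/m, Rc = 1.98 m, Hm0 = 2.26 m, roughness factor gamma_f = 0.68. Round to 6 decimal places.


q = q0 * exp(-2.6 * Rc / (Hm0 * gamma_f))
Exponent = -2.6 * 1.98 / (2.26 * 0.68)
= -2.6 * 1.98 / 1.5368
= -3.349818
exp(-3.349818) = 0.035091
q = 0.104 * 0.035091
q = 0.003649 m^3/s/m

0.003649


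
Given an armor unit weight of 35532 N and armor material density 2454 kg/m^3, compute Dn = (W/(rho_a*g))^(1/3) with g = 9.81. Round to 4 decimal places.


V = W / (rho_a * g)
V = 35532 / (2454 * 9.81)
V = 35532 / 24073.74
V = 1.475965 m^3
Dn = V^(1/3) = 1.475965^(1/3)
Dn = 1.1386 m

1.1386


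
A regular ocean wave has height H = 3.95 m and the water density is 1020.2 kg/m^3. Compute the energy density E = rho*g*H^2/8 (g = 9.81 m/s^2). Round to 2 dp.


E = (1/8) * rho * g * H^2
E = (1/8) * 1020.2 * 9.81 * 3.95^2
E = 0.125 * 1020.2 * 9.81 * 15.6025
E = 19519.04 J/m^2

19519.04


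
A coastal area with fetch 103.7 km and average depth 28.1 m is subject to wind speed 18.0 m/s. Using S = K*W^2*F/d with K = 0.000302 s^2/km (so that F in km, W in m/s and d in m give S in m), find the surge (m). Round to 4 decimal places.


S = K * W^2 * F / d
W^2 = 18.0^2 = 324.00
S = 0.000302 * 324.00 * 103.7 / 28.1
Numerator = 0.000302 * 324.00 * 103.7 = 10.146838
S = 10.146838 / 28.1 = 0.3611 m

0.3611


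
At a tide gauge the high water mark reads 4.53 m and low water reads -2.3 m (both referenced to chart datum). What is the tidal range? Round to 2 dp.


Tidal range = High water - Low water
Tidal range = 4.53 - (-2.3)
Tidal range = 6.83 m

6.83


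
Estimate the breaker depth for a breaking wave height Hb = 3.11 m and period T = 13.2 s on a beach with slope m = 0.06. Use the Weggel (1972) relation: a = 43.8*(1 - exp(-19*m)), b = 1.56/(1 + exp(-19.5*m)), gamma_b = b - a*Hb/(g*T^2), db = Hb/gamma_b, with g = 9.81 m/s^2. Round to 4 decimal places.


a = 43.8 * (1 - exp(-19 * m))
exp(-19 * 0.06) = exp(-1.1400) = 0.319819
a = 43.8 * (1 - 0.319819) = 29.791927
b = 1.56 / (1 + exp(-19.5 * m))
exp(-19.5 * 0.06) = exp(-1.1700) = 0.310367
b = 1.56 / (1 + 0.310367) = 1.190506
Hb / (g * T^2) = 3.11 / (9.81 * 13.2^2) = 3.11 / 1709.2944 = 0.00181946
gamma_b = b - a * Hb/(g*T^2) = 1.190506 - 29.791927 * 0.00181946 = 1.136301
db = Hb / gamma_b = 3.11 / 1.136301
db = 2.7370 m

2.7370


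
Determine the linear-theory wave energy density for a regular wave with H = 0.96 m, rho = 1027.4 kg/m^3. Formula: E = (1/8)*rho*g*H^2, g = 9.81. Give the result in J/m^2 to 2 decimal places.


E = (1/8) * rho * g * H^2
E = (1/8) * 1027.4 * 9.81 * 0.96^2
E = 0.125 * 1027.4 * 9.81 * 0.9216
E = 1161.08 J/m^2

1161.08


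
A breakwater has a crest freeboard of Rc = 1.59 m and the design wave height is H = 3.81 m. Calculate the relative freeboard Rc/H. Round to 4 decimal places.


Relative freeboard = Rc / H
= 1.59 / 3.81
= 0.4173

0.4173


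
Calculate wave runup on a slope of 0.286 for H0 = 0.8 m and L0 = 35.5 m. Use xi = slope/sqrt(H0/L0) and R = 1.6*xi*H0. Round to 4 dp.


xi = slope / sqrt(H0/L0)
H0/L0 = 0.8/35.5 = 0.022535
sqrt(0.022535) = 0.150117
xi = 0.286 / 0.150117 = 1.905177
R = 1.6 * xi * H0 = 1.6 * 1.905177 * 0.8
R = 2.4386 m

2.4386


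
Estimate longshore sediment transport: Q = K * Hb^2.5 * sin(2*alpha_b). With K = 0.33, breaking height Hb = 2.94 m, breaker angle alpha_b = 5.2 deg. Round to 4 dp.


Q = K * Hb^2.5 * sin(2 * alpha_b)
Hb^2.5 = 2.94^2.5 = 14.820687
sin(2 * 5.2) = sin(10.4) = 0.180519
Q = 0.33 * 14.820687 * 0.180519
Q = 0.8829 m^3/s

0.8829


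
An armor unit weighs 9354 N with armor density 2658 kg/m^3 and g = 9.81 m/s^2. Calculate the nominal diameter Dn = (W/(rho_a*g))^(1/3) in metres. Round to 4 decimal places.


V = W / (rho_a * g)
V = 9354 / (2658 * 9.81)
V = 9354 / 26074.98
V = 0.358735 m^3
Dn = V^(1/3) = 0.358735^(1/3)
Dn = 0.7105 m

0.7105


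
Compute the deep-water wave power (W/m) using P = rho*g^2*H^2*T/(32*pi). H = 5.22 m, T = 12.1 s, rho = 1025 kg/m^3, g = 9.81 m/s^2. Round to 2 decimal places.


P = rho * g^2 * H^2 * T / (32 * pi)
P = 1025 * 9.81^2 * 5.22^2 * 12.1 / (32 * pi)
P = 1025 * 96.2361 * 27.2484 * 12.1 / 100.53096
P = 323510.52 W/m

323510.52


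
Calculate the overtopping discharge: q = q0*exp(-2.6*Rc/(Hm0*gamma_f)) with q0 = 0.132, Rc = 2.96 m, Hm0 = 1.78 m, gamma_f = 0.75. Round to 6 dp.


q = q0 * exp(-2.6 * Rc / (Hm0 * gamma_f))
Exponent = -2.6 * 2.96 / (1.78 * 0.75)
= -2.6 * 2.96 / 1.3350
= -5.764794
exp(-5.764794) = 0.003136
q = 0.132 * 0.003136
q = 0.000414 m^3/s/m

0.000414


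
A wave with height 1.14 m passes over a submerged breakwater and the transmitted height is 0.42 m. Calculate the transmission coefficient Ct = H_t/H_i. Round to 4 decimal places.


Ct = H_t / H_i
Ct = 0.42 / 1.14
Ct = 0.3684

0.3684


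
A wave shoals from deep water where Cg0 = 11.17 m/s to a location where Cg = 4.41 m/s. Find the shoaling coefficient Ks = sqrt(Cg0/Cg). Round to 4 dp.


Ks = sqrt(Cg0 / Cg)
Ks = sqrt(11.17 / 4.41)
Ks = sqrt(2.5329)
Ks = 1.5915

1.5915


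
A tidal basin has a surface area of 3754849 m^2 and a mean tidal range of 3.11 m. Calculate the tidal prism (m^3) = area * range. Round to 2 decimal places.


Tidal prism = Area * Tidal range
P = 3754849 * 3.11
P = 11677580.39 m^3

11677580.39


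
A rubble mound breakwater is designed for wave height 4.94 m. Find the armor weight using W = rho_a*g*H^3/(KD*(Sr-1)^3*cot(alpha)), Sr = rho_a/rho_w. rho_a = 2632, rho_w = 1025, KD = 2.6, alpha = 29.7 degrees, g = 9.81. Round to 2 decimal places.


Sr = rho_a / rho_w = 2632 / 1025 = 2.567805
(Sr - 1) = 1.567805
(Sr - 1)^3 = 3.853683
cot(29.7) = 1 / tan(29.7) = 1 / 0.570390 = 1.753187
Numerator = 2632 * 9.81 * 4.94^3 = 3112689.0586
Denominator = 2.6 * 3.853683 * 1.753187 = 17.566188
W = 3112689.0586 / 17.566188
W = 177197.75 N

177197.75


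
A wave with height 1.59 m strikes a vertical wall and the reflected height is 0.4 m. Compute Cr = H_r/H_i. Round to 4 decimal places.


Cr = H_r / H_i
Cr = 0.4 / 1.59
Cr = 0.2516

0.2516


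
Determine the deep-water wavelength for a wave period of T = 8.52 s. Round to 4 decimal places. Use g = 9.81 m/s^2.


L0 = g * T^2 / (2 * pi)
L0 = 9.81 * 8.52^2 / (2 * pi)
L0 = 9.81 * 72.5904 / 6.28319
L0 = 712.1118 / 6.28319
L0 = 113.3361 m

113.3361


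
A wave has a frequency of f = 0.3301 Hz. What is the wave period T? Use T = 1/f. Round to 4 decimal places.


T = 1 / f
T = 1 / 0.3301
T = 3.0294 s

3.0294


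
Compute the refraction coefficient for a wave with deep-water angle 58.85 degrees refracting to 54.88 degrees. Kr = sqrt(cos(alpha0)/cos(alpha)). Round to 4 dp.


Kr = sqrt(cos(alpha0) / cos(alpha))
cos(58.85) = 0.517280
cos(54.88) = 0.575291
Kr = sqrt(0.517280 / 0.575291)
Kr = sqrt(0.899163)
Kr = 0.9482

0.9482


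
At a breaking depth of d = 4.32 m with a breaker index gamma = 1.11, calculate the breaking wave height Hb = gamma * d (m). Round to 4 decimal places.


Hb = gamma * d
Hb = 1.11 * 4.32
Hb = 4.7952 m

4.7952


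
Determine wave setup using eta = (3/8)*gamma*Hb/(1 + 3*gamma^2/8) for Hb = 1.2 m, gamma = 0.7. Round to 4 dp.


eta = (3/8) * gamma * Hb / (1 + 3*gamma^2/8)
Numerator = (3/8) * 0.7 * 1.2 = 0.315000
Denominator = 1 + 3*0.7^2/8 = 1 + 0.183750 = 1.183750
eta = 0.315000 / 1.183750
eta = 0.2661 m

0.2661


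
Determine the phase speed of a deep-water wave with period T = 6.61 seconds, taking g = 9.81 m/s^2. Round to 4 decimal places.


We use the deep-water celerity formula:
C = g * T / (2 * pi)
C = 9.81 * 6.61 / (2 * 3.14159...)
C = 64.844100 / 6.283185
C = 10.3203 m/s

10.3203


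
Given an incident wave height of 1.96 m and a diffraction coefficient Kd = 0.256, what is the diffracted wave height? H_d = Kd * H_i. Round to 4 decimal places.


H_d = Kd * H_i
H_d = 0.256 * 1.96
H_d = 0.5018 m

0.5018


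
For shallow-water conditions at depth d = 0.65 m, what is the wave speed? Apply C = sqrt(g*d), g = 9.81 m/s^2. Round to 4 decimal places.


Using the shallow-water approximation:
C = sqrt(g * d) = sqrt(9.81 * 0.65)
C = sqrt(6.3765)
C = 2.5252 m/s

2.5252


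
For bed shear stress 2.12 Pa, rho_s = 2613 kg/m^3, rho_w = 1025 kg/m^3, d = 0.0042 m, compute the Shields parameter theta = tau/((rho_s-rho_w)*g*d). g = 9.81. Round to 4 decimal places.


theta = tau / ((rho_s - rho_w) * g * d)
rho_s - rho_w = 2613 - 1025 = 1588
Denominator = 1588 * 9.81 * 0.0042 = 65.428776
theta = 2.12 / 65.428776
theta = 0.0324

0.0324
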